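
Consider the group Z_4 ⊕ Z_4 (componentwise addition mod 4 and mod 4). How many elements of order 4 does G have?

An element (a,b) has order lcm(ord(a), ord(b)); count pairs with lcm equal to 4.
Enumerating gives 12 such elements.

12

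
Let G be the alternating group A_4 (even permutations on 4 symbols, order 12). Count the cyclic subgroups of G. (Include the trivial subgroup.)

Group the elements of G by the cyclic subgroup they generate; each cyclic subgroup of order d accounts for φ(d) elements.
Cyclic subgroups by order — order 1: 1; order 2: 3; order 3: 4.
Total: 8.

8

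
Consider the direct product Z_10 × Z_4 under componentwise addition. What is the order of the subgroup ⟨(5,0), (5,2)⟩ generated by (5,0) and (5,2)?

|⟨(5,0)⟩| = 2 and |⟨(5,2)⟩| = 2, so |H| is a multiple of lcm(2, 2) = 2 and divides |G| = 40.
Closing under the operation: H = {(0,0), (0,2), (5,0), (5,2)}, so |H| = 4.

4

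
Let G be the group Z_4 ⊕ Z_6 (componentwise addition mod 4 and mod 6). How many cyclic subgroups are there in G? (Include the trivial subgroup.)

12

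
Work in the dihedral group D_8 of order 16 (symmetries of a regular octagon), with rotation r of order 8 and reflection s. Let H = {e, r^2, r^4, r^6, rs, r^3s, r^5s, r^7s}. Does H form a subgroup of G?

|H| = 8 divides |G| = 16, consistent with Lagrange.
H contains the identity, every element's inverse is in H, and H is closed under ·: it is a subgroup.

Yes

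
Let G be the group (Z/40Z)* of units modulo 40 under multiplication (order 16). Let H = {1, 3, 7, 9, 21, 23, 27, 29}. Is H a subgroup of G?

Yes

|H| = 8 divides |G| = 16, consistent with Lagrange.
H contains the identity, every element's inverse is in H, and H is closed under ·: it is a subgroup.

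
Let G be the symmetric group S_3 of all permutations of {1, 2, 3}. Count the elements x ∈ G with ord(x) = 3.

2

The elements of order 3 are: (1 2 3), (1 3 2).
That's 2.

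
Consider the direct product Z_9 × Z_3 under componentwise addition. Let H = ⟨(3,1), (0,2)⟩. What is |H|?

|⟨(3,1)⟩| = 3 and |⟨(0,2)⟩| = 3, so |H| is a multiple of lcm(3, 3) = 3 and divides |G| = 27.
Closing under the operation: H = {(0,0), (0,1), (0,2), (3,0), (3,1), (3,2), (6,0), (6,1), (6,2)}, so |H| = 9.

9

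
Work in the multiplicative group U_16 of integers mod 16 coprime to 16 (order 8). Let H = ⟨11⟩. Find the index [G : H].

|⟨11⟩| = 4 and |G| = 8.
By Lagrange, [G : H] = |G|/|H| = 8/4 = 2.

2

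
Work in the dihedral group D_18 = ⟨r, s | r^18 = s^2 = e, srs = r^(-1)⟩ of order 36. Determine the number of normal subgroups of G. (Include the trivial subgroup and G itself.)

G has 45 subgroups. Checking conjugation-invariance by order — order 1: 1/1 normal; order 2: 1/19 normal; order 3: 1/1 normal; order 4: 0/9 normal; order 6: 1/7 normal; order 9: 1/1 normal; order 12: 0/3 normal; order 18: 3/3 normal; order 36: 1/1 normal.
Total normal subgroups: 9.

9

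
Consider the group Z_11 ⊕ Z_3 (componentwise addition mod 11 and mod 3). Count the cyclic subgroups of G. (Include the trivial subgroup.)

A cyclic subgroup of order d is generated by each of its φ(d) elements of order d, so the cyclic subgroups of order d number (#elements of order d)/φ(d).
Cyclic subgroups by order — order 1: 1; order 3: 1; order 11: 1; order 33: 1.
Total: 4.

4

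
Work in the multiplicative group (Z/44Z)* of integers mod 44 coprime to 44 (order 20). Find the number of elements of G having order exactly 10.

12

Enumerating element orders in G gives 12 elements of order 10.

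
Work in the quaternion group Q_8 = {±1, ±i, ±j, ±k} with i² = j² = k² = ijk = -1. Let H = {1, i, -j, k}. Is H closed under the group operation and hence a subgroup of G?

No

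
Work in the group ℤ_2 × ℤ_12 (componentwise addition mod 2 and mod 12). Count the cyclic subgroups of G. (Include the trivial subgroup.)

A cyclic subgroup of order d is generated by each of its φ(d) elements of order d, so the cyclic subgroups of order d number (#elements of order d)/φ(d).
Cyclic subgroups by order — order 1: 1; order 2: 3; order 3: 1; order 4: 2; order 6: 3; order 12: 2.
Total: 12.

12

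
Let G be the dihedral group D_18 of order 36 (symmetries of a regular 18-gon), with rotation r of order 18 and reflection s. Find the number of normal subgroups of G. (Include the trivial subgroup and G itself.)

9

G has 45 subgroups. Checking conjugation-invariance by order — order 1: 1/1 normal; order 2: 1/19 normal; order 3: 1/1 normal; order 4: 0/9 normal; order 6: 1/7 normal; order 9: 1/1 normal; order 12: 0/3 normal; order 18: 3/3 normal; order 36: 1/1 normal.
Total normal subgroups: 9.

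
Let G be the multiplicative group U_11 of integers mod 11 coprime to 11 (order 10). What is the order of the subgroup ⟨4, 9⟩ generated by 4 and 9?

|⟨4⟩| = 5 and |⟨9⟩| = 5, so |H| is a multiple of lcm(5, 5) = 5 and divides |G| = 10.
Closing under the operation: H = {1, 3, 4, 5, 9}, so |H| = 5.

5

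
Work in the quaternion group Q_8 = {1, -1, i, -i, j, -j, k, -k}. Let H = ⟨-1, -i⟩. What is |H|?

|⟨-1⟩| = 2 and |⟨-i⟩| = 4, so |H| is a multiple of lcm(2, 4) = 4 and divides |G| = 8.
Closing under the operation: H = {1, -1, i, -i}, so |H| = 4.

4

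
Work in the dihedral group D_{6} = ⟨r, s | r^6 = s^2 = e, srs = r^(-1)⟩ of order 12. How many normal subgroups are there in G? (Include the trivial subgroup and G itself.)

G has 16 subgroups. Checking conjugation-invariance by order — order 1: 1/1 normal; order 2: 1/7 normal; order 3: 1/1 normal; order 4: 0/3 normal; order 6: 3/3 normal; order 12: 1/1 normal.
Total normal subgroups: 7.

7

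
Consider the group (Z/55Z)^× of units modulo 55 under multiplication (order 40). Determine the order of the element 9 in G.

Compute successive powers of 9 mod 55: 9, 26, 14, 16, 34, 31, 4, 36, …; 9^10 ≡ 1 (mod 55).
So |⟨9⟩| = 10.

10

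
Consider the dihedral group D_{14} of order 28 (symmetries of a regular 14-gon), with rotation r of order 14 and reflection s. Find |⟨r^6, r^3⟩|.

|⟨r^6⟩| = 7 and |⟨r^3⟩| = 14, so |H| is a multiple of lcm(7, 14) = 14 and divides |G| = 28.
Closing under the operation: H = {e, r, r^2, r^3, r^4, r^5, r^6, r^7, r^8, r^9, r^10, r^11, r^12, r^13}, so |H| = 14.

14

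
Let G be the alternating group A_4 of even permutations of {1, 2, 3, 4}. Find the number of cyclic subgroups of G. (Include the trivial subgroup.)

A cyclic subgroup of order d is generated by each of its φ(d) elements of order d, so the cyclic subgroups of order d number (#elements of order d)/φ(d).
Cyclic subgroups by order — order 1: 1; order 2: 3; order 3: 4.
Total: 8.

8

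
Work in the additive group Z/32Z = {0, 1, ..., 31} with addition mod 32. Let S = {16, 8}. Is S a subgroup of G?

The identity 0 ∉ S, so S is not a subgroup.

No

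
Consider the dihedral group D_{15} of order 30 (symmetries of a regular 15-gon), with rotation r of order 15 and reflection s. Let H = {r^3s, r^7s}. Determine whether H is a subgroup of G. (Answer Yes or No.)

No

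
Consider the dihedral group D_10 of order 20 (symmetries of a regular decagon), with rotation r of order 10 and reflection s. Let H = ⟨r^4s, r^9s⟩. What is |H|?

4

|⟨r^4s⟩| = 2 and |⟨r^9s⟩| = 2, so |H| is a multiple of lcm(2, 2) = 2 and divides |G| = 20.
Closing under the operation: H = {e, r^5, r^4s, r^9s}, so |H| = 4.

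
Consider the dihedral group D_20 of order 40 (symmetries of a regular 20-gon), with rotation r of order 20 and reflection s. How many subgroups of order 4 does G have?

11

|G| = 40 and 4 | 40, so subgroups of order 4 are possible by Lagrange.
The subgroups of order 4 are: {e, r^10, s, r^10s}; {e, r^10, rs, r^11s}; {e, r^10, r^2s, r^12s}; {e, r^10, r^3s, r^13s}; … (11 in all).
So G has 11 subgroups of order 4.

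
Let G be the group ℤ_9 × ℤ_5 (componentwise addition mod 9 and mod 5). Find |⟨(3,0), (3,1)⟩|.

15

|⟨(3,0)⟩| = 3 and |⟨(3,1)⟩| = 15, so |H| is a multiple of lcm(3, 15) = 15 and divides |G| = 45.
Closing under the operation: H = {(0,0), (0,1), (0,2), (0,3), (0,4), (3,0), (3,1), (3,2), (3,3), (3,4), (6,0), (6,1), (6,2), (6,3), (6,4)}, so |H| = 15.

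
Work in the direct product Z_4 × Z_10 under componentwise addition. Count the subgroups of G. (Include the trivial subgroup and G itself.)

16

|G| = 40, so by Lagrange every subgroup order divides 40. Divisors: 1, 2, 4, 5, 8, 10, 20, 40.
Subgroups by order — order 1: 1; order 2: 3; order 4: 3; order 5: 1; order 8: 1; order 10: 3; order 20: 3; order 40: 1.
Total: 1 + 3 + 3 + 1 + 1 + 3 + 3 + 1 = 16.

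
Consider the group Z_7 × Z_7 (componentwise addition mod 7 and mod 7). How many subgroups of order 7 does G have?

8

|G| = 49 and 7 | 49, so subgroups of order 7 are possible by Lagrange.
The subgroups of order 7 are: {(0,0), (0,1), (0,2), (0,3), (0,4), (0,5), (0,6)}; {(0,0), (1,0), (2,0), (3,0), (4,0), (5,0), (6,0)}; {(0,0), (1,1), (2,2), (3,3), (4,4), (5,5), (6,6)}; {(0,0), (1,2), (2,4), (3,6), (4,1), (5,3), (6,5)}; … (8 in all).
So G has 8 subgroups of order 7.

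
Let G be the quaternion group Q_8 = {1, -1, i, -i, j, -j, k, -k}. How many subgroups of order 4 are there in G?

3

|G| = 8 and 4 | 8, so subgroups of order 4 are possible by Lagrange.
The subgroups of order 4 are: {1, -1, i, -i}; {1, -1, j, -j}; {1, -1, k, -k}.
So G has 3 subgroups of order 4.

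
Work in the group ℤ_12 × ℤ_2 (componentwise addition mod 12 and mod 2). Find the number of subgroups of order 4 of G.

3

|G| = 24 and 4 | 24, so subgroups of order 4 are possible by Lagrange.
The subgroups of order 4 are: {(0,0), (0,1), (6,0), (6,1)}; {(0,0), (3,0), (6,0), (9,0)}; {(0,0), (3,1), (6,0), (9,1)}.
So G has 3 subgroups of order 4.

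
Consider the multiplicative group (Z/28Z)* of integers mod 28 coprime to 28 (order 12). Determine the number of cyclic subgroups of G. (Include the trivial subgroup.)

8

A cyclic subgroup of order d is generated by each of its φ(d) elements of order d, so the cyclic subgroups of order d number (#elements of order d)/φ(d).
Cyclic subgroups by order — order 1: 1; order 2: 3; order 3: 1; order 6: 3.
Total: 8.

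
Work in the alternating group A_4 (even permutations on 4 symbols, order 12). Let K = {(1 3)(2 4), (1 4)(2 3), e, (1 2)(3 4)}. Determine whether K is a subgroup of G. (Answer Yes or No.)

Yes

|K| = 4 divides |G| = 12, consistent with Lagrange.
K contains the identity, every element's inverse is in K, and K is closed under ∘: it is a subgroup.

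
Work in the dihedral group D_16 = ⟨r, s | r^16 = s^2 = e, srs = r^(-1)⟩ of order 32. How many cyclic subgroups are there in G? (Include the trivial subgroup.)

21

Each element a generates a cyclic subgroup ⟨a⟩; distinct elements may generate the same one (a cyclic group of order d has φ(d) generators).
Cyclic subgroups by order — order 1: 1; order 2: 17; order 4: 1; order 8: 1; order 16: 1.
Total: 21.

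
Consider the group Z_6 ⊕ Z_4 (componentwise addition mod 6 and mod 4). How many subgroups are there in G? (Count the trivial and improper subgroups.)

|G| = 24, so by Lagrange every subgroup order divides 24. Divisors: 1, 2, 3, 4, 6, 8, 12, 24.
Subgroups by order — order 1: 1; order 2: 3; order 3: 1; order 4: 3; order 6: 3; order 8: 1; order 12: 3; order 24: 1.
Total: 1 + 3 + 1 + 3 + 3 + 1 + 3 + 1 = 16.

16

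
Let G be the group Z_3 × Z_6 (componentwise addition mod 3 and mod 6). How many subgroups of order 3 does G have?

|G| = 18 and 3 | 18, so subgroups of order 3 are possible by Lagrange.
The subgroups of order 3 are: {(0,0), (0,2), (0,4)}; {(0,0), (1,0), (2,0)}; {(0,0), (1,2), (2,4)}; {(0,0), (1,4), (2,2)}.
So G has 4 subgroups of order 3.

4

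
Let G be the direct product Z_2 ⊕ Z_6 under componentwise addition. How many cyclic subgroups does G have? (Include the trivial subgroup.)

A cyclic subgroup of order d is generated by each of its φ(d) elements of order d, so the cyclic subgroups of order d number (#elements of order d)/φ(d).
Cyclic subgroups by order — order 1: 1; order 2: 3; order 3: 1; order 6: 3.
Total: 8.

8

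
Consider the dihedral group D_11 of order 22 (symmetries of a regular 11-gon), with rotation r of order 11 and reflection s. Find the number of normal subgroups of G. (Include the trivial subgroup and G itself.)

G has 14 subgroups. Checking conjugation-invariance by order — order 1: 1/1 normal; order 2: 0/11 normal; order 11: 1/1 normal; order 22: 1/1 normal.
Total normal subgroups: 3.

3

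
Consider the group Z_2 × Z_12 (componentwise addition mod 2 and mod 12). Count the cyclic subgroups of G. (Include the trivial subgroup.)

12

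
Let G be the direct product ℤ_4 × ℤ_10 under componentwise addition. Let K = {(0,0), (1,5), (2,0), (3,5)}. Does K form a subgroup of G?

Yes

|K| = 4 divides |G| = 40, consistent with Lagrange.
K contains the identity, every element's inverse is in K, and K is closed under +: it is a subgroup.
In fact K = ⟨(1,5)⟩.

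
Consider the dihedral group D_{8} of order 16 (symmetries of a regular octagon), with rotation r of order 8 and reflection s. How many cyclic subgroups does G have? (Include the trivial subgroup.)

Each element a generates a cyclic subgroup ⟨a⟩; distinct elements may generate the same one (a cyclic group of order d has φ(d) generators).
Cyclic subgroups by order — order 1: 1; order 2: 9; order 4: 1; order 8: 1.
Total: 12.

12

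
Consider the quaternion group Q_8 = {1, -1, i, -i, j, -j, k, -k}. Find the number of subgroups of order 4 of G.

3

|G| = 8 and 4 | 8, so subgroups of order 4 are possible by Lagrange.
The subgroups of order 4 are: {1, -1, i, -i}; {1, -1, j, -j}; {1, -1, k, -k}.
So G has 3 subgroups of order 4.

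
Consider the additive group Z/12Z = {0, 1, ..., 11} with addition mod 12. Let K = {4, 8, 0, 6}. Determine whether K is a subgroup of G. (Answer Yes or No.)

No

Closure fails: 4 + 6 = 10 ∉ K. So K is not a subgroup.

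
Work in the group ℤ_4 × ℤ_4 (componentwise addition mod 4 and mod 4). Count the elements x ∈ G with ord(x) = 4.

An element (a,b) has order lcm(ord(a), ord(b)); count pairs with lcm equal to 4.
Enumerating gives 12 such elements.

12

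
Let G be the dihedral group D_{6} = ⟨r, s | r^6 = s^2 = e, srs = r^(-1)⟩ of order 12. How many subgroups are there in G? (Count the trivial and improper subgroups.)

16

|G| = 12, so by Lagrange every subgroup order divides 12. Divisors: 1, 2, 3, 4, 6, 12.
Subgroups by order — order 1: 1; order 2: 7; order 3: 1; order 4: 3; order 6: 3; order 12: 1.
Total: 1 + 7 + 1 + 3 + 3 + 1 = 16.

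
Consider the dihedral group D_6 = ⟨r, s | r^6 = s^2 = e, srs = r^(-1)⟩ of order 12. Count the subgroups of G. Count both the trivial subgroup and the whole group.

16

|G| = 12, so by Lagrange every subgroup order divides 12. Divisors: 1, 2, 3, 4, 6, 12.
Subgroups by order — order 1: 1; order 2: 7; order 3: 1; order 4: 3; order 6: 3; order 12: 1.
Total: 1 + 7 + 1 + 3 + 3 + 1 = 16.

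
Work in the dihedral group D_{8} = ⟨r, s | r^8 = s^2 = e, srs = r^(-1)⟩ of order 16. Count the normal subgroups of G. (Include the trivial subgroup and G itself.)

7

G has 19 subgroups. Checking conjugation-invariance by order — order 1: 1/1 normal; order 2: 1/9 normal; order 4: 1/5 normal; order 8: 3/3 normal; order 16: 1/1 normal.
Total normal subgroups: 7.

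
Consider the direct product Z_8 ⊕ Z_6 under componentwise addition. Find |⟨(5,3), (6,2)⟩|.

|⟨(5,3)⟩| = 8 and |⟨(6,2)⟩| = 12, so |H| is a multiple of lcm(8, 12) = 24 and divides |G| = 48.
Closing under the operation: H = {(0,0), (0,2), (0,4), (1,1), (1,3), (1,5), (2,0), (2,2), (2,4), (3,1), (3,3), (3,5), (4,0), (4,2), (4,4), (5,1), (5,3), (5,5), (6,0), (6,2), (6,4), (7,1), (7,3), (7,5)}, so |H| = 24.

24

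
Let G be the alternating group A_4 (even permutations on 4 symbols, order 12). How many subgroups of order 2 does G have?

3

|G| = 12 and 2 | 12, so subgroups of order 2 are possible by Lagrange.
The subgroups of order 2 are: {e, (1 2)(3 4)}; {e, (1 3)(2 4)}; {e, (1 4)(2 3)}.
So G has 3 subgroups of order 2.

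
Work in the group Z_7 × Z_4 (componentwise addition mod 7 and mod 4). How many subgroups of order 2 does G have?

|G| = 28 and 2 | 28, so subgroups of order 2 are possible by Lagrange.
The subgroups of order 2 are: {(0,0), (0,2)}.
So G has 1 subgroup of order 2.

1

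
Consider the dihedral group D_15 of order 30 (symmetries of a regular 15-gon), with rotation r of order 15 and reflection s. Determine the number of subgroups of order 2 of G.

15

|G| = 30 and 2 | 30, so subgroups of order 2 are possible by Lagrange.
The subgroups of order 2 are: {e, r^10s}; {e, r^11s}; {e, r^12s}; {e, r^13s}; … (15 in all).
So G has 15 subgroups of order 2.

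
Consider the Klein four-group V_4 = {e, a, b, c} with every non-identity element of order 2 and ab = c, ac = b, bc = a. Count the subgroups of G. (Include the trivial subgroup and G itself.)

|G| = 4, so by Lagrange every subgroup order divides 4. Divisors: 1, 2, 4.
Subgroups by order — order 1: 1; order 2: 3; order 4: 1.
Total: 1 + 3 + 1 = 5.

5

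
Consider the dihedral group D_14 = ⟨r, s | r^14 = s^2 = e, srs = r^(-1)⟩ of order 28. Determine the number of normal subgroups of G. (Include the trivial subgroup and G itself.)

7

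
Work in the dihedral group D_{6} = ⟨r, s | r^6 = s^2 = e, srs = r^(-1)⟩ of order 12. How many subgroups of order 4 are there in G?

3

|G| = 12 and 4 | 12, so subgroups of order 4 are possible by Lagrange.
The subgroups of order 4 are: {e, r^3, r^2s, r^5s}; {e, r^3, s, r^3s}; {e, r^3, rs, r^4s}.
So G has 3 subgroups of order 4.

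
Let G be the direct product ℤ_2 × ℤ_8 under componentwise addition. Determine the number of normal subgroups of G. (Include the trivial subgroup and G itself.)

11

G is abelian, so every subgroup is normal.
G has 11 subgroups in total, hence 11 normal subgroups.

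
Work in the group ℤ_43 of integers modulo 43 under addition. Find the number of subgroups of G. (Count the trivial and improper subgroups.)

Subgroups of the cyclic group ℤ_43 correspond bijectively to divisors of 43.
Divisors of 43: 1, 43.
So ℤ_43 has 2 subgroups.

2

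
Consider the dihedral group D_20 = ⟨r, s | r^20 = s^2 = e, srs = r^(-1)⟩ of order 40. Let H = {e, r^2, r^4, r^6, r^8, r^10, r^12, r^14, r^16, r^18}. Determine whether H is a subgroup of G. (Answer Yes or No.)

Yes

|H| = 10 divides |G| = 40, consistent with Lagrange.
H contains the identity, every element's inverse is in H, and H is closed under ·: it is a subgroup.
In fact H = ⟨r^18⟩.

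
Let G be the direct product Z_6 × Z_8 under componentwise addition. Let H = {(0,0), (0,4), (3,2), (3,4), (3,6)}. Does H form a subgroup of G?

|H| = 5 does not divide |G| = 48, so by Lagrange H is not a subgroup.

No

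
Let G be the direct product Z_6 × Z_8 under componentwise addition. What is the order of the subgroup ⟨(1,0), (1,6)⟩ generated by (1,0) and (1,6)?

24

|⟨(1,0)⟩| = 6 and |⟨(1,6)⟩| = 12, so |H| is a multiple of lcm(6, 12) = 12 and divides |G| = 48.
Closing under the operation: H = {(0,0), (0,2), (0,4), (0,6), (1,0), (1,2), (1,4), (1,6), (2,0), (2,2), (2,4), (2,6), (3,0), (3,2), (3,4), (3,6), (4,0), (4,2), (4,4), (4,6), (5,0), (5,2), (5,4), (5,6)}, so |H| = 24.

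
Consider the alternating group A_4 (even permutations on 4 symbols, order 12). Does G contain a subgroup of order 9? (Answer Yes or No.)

No

9 does not divide |G| = 12, so by Lagrange no subgroup of order 9 exists.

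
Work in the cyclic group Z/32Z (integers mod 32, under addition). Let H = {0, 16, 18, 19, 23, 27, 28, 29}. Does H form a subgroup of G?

No

18 ∈ H but its inverse 14 ∉ H, so H is not a subgroup.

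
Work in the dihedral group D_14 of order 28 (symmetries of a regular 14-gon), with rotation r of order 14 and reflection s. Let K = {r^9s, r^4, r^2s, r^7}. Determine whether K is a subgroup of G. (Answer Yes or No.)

The identity e ∉ K, so K is not a subgroup.

No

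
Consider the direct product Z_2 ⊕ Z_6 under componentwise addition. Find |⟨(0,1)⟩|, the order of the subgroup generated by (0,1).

The order of (0,1) in Z_2 × Z_6 is lcm(ord(0) in Z_2, ord(1) in Z_6).
ord(0) = 1 and ord(1) = 6, so |⟨(0,1)⟩| = lcm(1, 6) = 6.

6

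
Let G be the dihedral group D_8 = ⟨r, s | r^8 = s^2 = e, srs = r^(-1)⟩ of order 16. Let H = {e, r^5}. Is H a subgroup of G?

No

r^5 ∈ H but its inverse r^3 ∉ H, so H is not a subgroup.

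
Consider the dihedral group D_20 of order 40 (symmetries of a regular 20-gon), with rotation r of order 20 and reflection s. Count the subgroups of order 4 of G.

11

|G| = 40 and 4 | 40, so subgroups of order 4 are possible by Lagrange.
The subgroups of order 4 are: {e, r^10, s, r^10s}; {e, r^10, rs, r^11s}; {e, r^10, r^2s, r^12s}; {e, r^10, r^3s, r^13s}; … (11 in all).
So G has 11 subgroups of order 4.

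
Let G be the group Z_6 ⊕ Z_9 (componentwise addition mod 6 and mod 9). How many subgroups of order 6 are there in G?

|G| = 54 and 6 | 54, so subgroups of order 6 are possible by Lagrange.
The subgroups of order 6 are: {(0,0), (0,3), (0,6), (3,0), (3,3), (3,6)}; {(0,0), (1,0), (2,0), (3,0), (4,0), (5,0)}; {(0,0), (1,3), (2,6), (3,0), (4,3), (5,6)}; {(0,0), (1,6), (2,3), (3,0), (4,6), (5,3)}.
So G has 4 subgroups of order 6.

4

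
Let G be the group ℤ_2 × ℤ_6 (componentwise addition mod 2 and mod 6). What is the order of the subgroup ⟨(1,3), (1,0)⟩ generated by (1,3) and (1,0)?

|⟨(1,3)⟩| = 2 and |⟨(1,0)⟩| = 2, so |H| is a multiple of lcm(2, 2) = 2 and divides |G| = 12.
Closing under the operation: H = {(0,0), (0,3), (1,0), (1,3)}, so |H| = 4.

4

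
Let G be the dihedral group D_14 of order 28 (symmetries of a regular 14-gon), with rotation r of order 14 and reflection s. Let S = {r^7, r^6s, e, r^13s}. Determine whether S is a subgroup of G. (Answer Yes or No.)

Yes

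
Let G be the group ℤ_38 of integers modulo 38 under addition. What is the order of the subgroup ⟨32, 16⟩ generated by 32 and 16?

|⟨32⟩| = 19 and |⟨16⟩| = 19, so |H| is a multiple of lcm(19, 19) = 19 and divides |G| = 38.
Closing under the operation: H = {0, 2, 4, 6, 8, 10, 12, 14, 16, 18, 20, 22, 24, 26, 28, 30, 32, 34, 36}, so |H| = 19.

19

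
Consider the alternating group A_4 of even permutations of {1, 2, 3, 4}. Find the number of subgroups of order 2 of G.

|G| = 12 and 2 | 12, so subgroups of order 2 are possible by Lagrange.
The subgroups of order 2 are: {e, (1 2)(3 4)}; {e, (1 3)(2 4)}; {e, (1 4)(2 3)}.
So G has 3 subgroups of order 2.

3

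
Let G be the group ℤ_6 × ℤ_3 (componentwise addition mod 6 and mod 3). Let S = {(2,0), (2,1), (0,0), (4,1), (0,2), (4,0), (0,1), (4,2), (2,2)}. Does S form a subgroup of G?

|S| = 9 divides |G| = 18, consistent with Lagrange.
S contains the identity, every element's inverse is in S, and S is closed under +: it is a subgroup.

Yes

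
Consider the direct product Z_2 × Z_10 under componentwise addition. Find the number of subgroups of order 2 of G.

3

|G| = 20 and 2 | 20, so subgroups of order 2 are possible by Lagrange.
The subgroups of order 2 are: {(0,0), (0,5)}; {(0,0), (1,0)}; {(0,0), (1,5)}.
So G has 3 subgroups of order 2.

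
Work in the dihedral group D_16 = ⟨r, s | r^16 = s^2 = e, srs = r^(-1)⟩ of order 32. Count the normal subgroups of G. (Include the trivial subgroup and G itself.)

8

G has 36 subgroups. Checking conjugation-invariance by order — order 1: 1/1 normal; order 2: 1/17 normal; order 4: 1/9 normal; order 8: 1/5 normal; order 16: 3/3 normal; order 32: 1/1 normal.
Total normal subgroups: 8.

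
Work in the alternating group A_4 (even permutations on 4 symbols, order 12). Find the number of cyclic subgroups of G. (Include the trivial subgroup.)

Group the elements of G by the cyclic subgroup they generate; each cyclic subgroup of order d accounts for φ(d) elements.
Cyclic subgroups by order — order 1: 1; order 2: 3; order 3: 4.
Total: 8.

8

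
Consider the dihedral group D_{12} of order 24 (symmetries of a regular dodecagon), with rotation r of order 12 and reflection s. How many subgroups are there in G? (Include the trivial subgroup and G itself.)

34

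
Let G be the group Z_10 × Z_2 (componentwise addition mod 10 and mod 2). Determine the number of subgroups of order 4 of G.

1

|G| = 20 and 4 | 20, so subgroups of order 4 are possible by Lagrange.
The subgroups of order 4 are: {(0,0), (0,1), (5,0), (5,1)}.
So G has 1 subgroup of order 4.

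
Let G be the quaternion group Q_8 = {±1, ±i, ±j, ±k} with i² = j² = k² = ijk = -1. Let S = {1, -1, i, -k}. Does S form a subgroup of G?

-k ∈ S but its inverse k ∉ S, so S is not a subgroup.

No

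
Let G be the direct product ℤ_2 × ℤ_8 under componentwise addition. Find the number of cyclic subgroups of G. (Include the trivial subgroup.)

Group the elements of G by the cyclic subgroup they generate; each cyclic subgroup of order d accounts for φ(d) elements.
Cyclic subgroups by order — order 1: 1; order 2: 3; order 4: 2; order 8: 2.
Total: 8.

8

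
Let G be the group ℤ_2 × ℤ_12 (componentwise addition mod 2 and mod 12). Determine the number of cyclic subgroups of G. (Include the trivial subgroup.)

12

A cyclic subgroup of order d is generated by each of its φ(d) elements of order d, so the cyclic subgroups of order d number (#elements of order d)/φ(d).
Cyclic subgroups by order — order 1: 1; order 2: 3; order 3: 1; order 4: 2; order 6: 3; order 12: 2.
Total: 12.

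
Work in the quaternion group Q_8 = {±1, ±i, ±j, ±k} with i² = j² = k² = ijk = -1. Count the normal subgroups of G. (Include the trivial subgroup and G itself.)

6

G has 6 subgroups. Checking conjugation-invariance by order — order 1: 1/1 normal; order 2: 1/1 normal; order 4: 3/3 normal; order 8: 1/1 normal.
Total normal subgroups: 6.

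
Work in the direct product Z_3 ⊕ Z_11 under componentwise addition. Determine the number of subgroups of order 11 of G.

1

|G| = 33 and 11 | 33, so subgroups of order 11 are possible by Lagrange.
The subgroups of order 11 are: {(0,0), (0,1), (0,2), (0,3), (0,4), (0,5), (0,6), (0,7), (0,8), (0,9), (0,10)}.
So G has 1 subgroup of order 11.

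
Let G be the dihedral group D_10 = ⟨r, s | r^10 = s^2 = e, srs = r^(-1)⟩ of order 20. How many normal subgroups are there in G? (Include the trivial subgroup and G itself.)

G has 22 subgroups. Checking conjugation-invariance by order — order 1: 1/1 normal; order 2: 1/11 normal; order 4: 0/5 normal; order 5: 1/1 normal; order 10: 3/3 normal; order 20: 1/1 normal.
Total normal subgroups: 7.

7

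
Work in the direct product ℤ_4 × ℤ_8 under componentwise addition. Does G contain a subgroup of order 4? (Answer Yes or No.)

Yes

4 | 32. A subgroup of order 4 is {(0,0), (0,2), (0,4), (0,6)}.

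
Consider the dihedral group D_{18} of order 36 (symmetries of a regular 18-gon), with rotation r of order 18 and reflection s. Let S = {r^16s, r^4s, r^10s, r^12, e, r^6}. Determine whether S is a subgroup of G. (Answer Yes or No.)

|S| = 6 divides |G| = 36, consistent with Lagrange.
S contains the identity, every element's inverse is in S, and S is closed under ·: it is a subgroup.

Yes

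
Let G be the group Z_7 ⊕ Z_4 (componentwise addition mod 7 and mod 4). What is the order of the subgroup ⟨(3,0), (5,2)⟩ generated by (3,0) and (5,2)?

14

|⟨(3,0)⟩| = 7 and |⟨(5,2)⟩| = 14, so |H| is a multiple of lcm(7, 14) = 14 and divides |G| = 28.
Closing under the operation: H = {(0,0), (0,2), (1,0), (1,2), (2,0), (2,2), (3,0), (3,2), (4,0), (4,2), (5,0), (5,2), (6,0), (6,2)}, so |H| = 14.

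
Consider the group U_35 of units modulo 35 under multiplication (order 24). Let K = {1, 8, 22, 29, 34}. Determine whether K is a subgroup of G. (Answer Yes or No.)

No

|K| = 5 does not divide |G| = 24, so by Lagrange K is not a subgroup.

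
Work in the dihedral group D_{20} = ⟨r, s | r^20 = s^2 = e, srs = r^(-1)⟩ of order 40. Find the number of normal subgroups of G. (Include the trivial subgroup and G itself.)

9

G has 48 subgroups. Checking conjugation-invariance by order — order 1: 1/1 normal; order 2: 1/21 normal; order 4: 1/11 normal; order 5: 1/1 normal; order 8: 0/5 normal; order 10: 1/5 normal; order 20: 3/3 normal; order 40: 1/1 normal.
Total normal subgroups: 9.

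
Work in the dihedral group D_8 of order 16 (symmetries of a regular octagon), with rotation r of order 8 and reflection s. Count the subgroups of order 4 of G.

|G| = 16 and 4 | 16, so subgroups of order 4 are possible by Lagrange.
The subgroups of order 4 are: {e, r^2, r^4, r^6}; {e, r^4, r^2s, r^6s}; {e, r^4, r^3s, r^7s}; {e, r^4, s, r^4s}; … (5 in all).
So G has 5 subgroups of order 4.

5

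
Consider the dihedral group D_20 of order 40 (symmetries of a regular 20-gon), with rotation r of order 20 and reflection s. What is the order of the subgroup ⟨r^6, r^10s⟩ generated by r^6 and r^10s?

20

|⟨r^6⟩| = 10 and |⟨r^10s⟩| = 2, so |H| is a multiple of lcm(10, 2) = 10 and divides |G| = 40.
Closing under the operation: H = {e, r^2, r^4, r^6, r^8, r^10, r^12, r^14, r^16, r^18, s, r^2s, r^4s, r^6s, r^8s, r^10s, r^12s, r^14s, r^16s, r^18s}, so |H| = 20.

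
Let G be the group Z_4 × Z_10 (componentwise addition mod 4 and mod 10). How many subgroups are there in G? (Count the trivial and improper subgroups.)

16

|G| = 40, so by Lagrange every subgroup order divides 40. Divisors: 1, 2, 4, 5, 8, 10, 20, 40.
Subgroups by order — order 1: 1; order 2: 3; order 4: 3; order 5: 1; order 8: 1; order 10: 3; order 20: 3; order 40: 1.
Total: 1 + 3 + 3 + 1 + 1 + 3 + 3 + 1 = 16.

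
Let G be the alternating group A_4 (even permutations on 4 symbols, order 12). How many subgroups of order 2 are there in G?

3

|G| = 12 and 2 | 12, so subgroups of order 2 are possible by Lagrange.
The subgroups of order 2 are: {e, (1 2)(3 4)}; {e, (1 3)(2 4)}; {e, (1 4)(2 3)}.
So G has 3 subgroups of order 2.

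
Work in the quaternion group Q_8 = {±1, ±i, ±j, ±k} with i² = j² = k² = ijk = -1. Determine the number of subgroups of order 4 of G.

|G| = 8 and 4 | 8, so subgroups of order 4 are possible by Lagrange.
The subgroups of order 4 are: {1, -1, i, -i}; {1, -1, j, -j}; {1, -1, k, -k}.
So G has 3 subgroups of order 4.

3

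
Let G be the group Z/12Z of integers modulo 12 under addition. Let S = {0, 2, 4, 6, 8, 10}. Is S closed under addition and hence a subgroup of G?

Yes

|S| = 6 divides |G| = 12, consistent with Lagrange.
S contains the identity, every element's inverse is in S, and S is closed under +: it is a subgroup.
In fact S = ⟨2⟩.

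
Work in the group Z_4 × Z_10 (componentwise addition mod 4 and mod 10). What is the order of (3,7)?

The order of (3,7) in Z_4 × Z_10 is lcm(ord(3) in Z_4, ord(7) in Z_10).
ord(3) = 4 and ord(7) = 10, so |⟨(3,7)⟩| = lcm(4, 10) = 20.

20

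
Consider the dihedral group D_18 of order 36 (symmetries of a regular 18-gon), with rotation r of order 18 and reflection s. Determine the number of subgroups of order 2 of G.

|G| = 36 and 2 | 36, so subgroups of order 2 are possible by Lagrange.
The subgroups of order 2 are: {e, r^10s}; {e, r^11s}; {e, r^12s}; {e, r^13s}; … (19 in all).
So G has 19 subgroups of order 2.

19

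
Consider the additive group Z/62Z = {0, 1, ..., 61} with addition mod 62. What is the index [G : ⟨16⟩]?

|⟨16⟩| = 31 and |G| = 62.
By Lagrange, [G : H] = |G|/|H| = 62/31 = 2.

2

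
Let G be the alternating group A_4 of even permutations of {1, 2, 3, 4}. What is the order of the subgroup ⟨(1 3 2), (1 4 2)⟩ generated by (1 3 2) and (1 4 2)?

12

|⟨(1 3 2)⟩| = 3 and |⟨(1 4 2)⟩| = 3, so |H| is a multiple of lcm(3, 3) = 3 and divides |G| = 12.
Closing {(1 3 2), (1 4 2)} under the group operation gives all of G, so |H| = 12.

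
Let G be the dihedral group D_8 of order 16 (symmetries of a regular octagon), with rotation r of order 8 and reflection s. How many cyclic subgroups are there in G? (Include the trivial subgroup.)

12

A cyclic subgroup of order d is generated by each of its φ(d) elements of order d, so the cyclic subgroups of order d number (#elements of order d)/φ(d).
Cyclic subgroups by order — order 1: 1; order 2: 9; order 4: 1; order 8: 1.
Total: 12.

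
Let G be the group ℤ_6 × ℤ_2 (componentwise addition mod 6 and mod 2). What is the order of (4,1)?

6

The order of (4,1) in Z_6 × Z_2 is lcm(ord(4) in Z_6, ord(1) in Z_2).
ord(4) = 3 and ord(1) = 2, so |⟨(4,1)⟩| = lcm(3, 2) = 6.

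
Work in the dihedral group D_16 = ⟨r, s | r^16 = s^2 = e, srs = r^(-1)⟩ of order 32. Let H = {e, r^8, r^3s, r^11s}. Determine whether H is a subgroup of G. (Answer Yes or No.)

Yes

|H| = 4 divides |G| = 32, consistent with Lagrange.
H contains the identity, every element's inverse is in H, and H is closed under ·: it is a subgroup.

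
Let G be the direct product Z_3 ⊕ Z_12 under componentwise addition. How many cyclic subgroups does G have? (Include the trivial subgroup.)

15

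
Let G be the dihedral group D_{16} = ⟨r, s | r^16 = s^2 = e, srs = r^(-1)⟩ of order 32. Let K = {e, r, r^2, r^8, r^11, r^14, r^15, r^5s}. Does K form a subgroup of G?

r^11 ∈ K but its inverse r^5 ∉ K, so K is not a subgroup.

No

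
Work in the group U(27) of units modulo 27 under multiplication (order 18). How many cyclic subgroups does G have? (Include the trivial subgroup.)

A cyclic subgroup of order d is generated by each of its φ(d) elements of order d, so the cyclic subgroups of order d number (#elements of order d)/φ(d).
Cyclic subgroups by order — order 1: 1; order 2: 1; order 3: 1; order 6: 1; order 9: 1; order 18: 1.
Total: 6.

6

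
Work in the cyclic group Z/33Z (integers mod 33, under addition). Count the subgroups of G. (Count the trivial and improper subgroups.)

4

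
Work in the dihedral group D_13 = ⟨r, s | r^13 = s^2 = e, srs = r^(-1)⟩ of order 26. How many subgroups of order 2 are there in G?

13

|G| = 26 and 2 | 26, so subgroups of order 2 are possible by Lagrange.
The subgroups of order 2 are: {e, r^10s}; {e, r^11s}; {e, r^12s}; {e, r^2s}; … (13 in all).
So G has 13 subgroups of order 2.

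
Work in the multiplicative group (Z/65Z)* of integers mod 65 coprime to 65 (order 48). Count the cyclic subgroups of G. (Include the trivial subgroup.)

20

Group the elements of G by the cyclic subgroup they generate; each cyclic subgroup of order d accounts for φ(d) elements.
Cyclic subgroups by order — order 1: 1; order 2: 3; order 3: 1; order 4: 6; order 6: 3; order 12: 6.
Total: 20.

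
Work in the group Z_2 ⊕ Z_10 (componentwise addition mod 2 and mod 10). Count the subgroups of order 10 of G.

|G| = 20 and 10 | 20, so subgroups of order 10 are possible by Lagrange.
The subgroups of order 10 are: {(0,0), (0,1), (0,2), (0,3), (0,4), (0,5), (0,6), (0,7), (0,8), (0,9)}; {(0,0), (0,2), (0,4), (0,6), (0,8), (1,0), (1,2), (1,4), (1,6), (1,8)}; {(0,0), (0,2), (0,4), (0,6), (0,8), (1,1), (1,3), (1,5), (1,7), (1,9)}.
So G has 3 subgroups of order 10.

3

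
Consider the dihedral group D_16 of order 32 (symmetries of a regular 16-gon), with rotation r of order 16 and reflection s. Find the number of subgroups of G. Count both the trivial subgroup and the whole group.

36

|G| = 32, so by Lagrange every subgroup order divides 32. Divisors: 1, 2, 4, 8, 16, 32.
Subgroups by order — order 1: 1; order 2: 17; order 4: 9; order 8: 5; order 16: 3; order 32: 1.
Total: 1 + 17 + 9 + 5 + 3 + 1 = 36.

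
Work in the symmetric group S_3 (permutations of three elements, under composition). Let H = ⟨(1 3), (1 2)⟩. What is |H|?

|⟨(1 3)⟩| = 2 and |⟨(1 2)⟩| = 2, so |H| is a multiple of lcm(2, 2) = 2 and divides |G| = 6.
Closing {(1 3), (1 2)} under the group operation gives all of G, so |H| = 6.

6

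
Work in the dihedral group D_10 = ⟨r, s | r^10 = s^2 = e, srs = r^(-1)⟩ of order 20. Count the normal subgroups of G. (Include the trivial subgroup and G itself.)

G has 22 subgroups. Checking conjugation-invariance by order — order 1: 1/1 normal; order 2: 1/11 normal; order 4: 0/5 normal; order 5: 1/1 normal; order 10: 3/3 normal; order 20: 1/1 normal.
Total normal subgroups: 7.

7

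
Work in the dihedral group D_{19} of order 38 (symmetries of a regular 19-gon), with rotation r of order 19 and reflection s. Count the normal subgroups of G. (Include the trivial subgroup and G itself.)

3

G has 22 subgroups. Checking conjugation-invariance by order — order 1: 1/1 normal; order 2: 0/19 normal; order 19: 1/1 normal; order 38: 1/1 normal.
Total normal subgroups: 3.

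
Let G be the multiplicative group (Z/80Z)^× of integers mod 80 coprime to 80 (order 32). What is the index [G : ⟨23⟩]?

|⟨23⟩| = 4 and |G| = 32.
By Lagrange, [G : H] = |G|/|H| = 32/4 = 8.

8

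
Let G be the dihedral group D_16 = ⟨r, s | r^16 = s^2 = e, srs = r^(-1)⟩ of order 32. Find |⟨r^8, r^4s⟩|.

4

|⟨r^8⟩| = 2 and |⟨r^4s⟩| = 2, so |H| is a multiple of lcm(2, 2) = 2 and divides |G| = 32.
Closing under the operation: H = {e, r^8, r^4s, r^12s}, so |H| = 4.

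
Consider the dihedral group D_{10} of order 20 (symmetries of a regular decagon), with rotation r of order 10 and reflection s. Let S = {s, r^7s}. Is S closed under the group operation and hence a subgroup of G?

The identity e ∉ S, so S is not a subgroup.

No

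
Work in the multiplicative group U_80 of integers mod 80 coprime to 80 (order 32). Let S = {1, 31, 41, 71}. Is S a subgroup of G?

Yes

|S| = 4 divides |G| = 32, consistent with Lagrange.
S contains the identity, every element's inverse is in S, and S is closed under ·: it is a subgroup.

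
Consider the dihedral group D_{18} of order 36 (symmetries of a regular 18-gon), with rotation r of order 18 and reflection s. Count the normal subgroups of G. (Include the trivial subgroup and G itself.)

G has 45 subgroups. Checking conjugation-invariance by order — order 1: 1/1 normal; order 2: 1/19 normal; order 3: 1/1 normal; order 4: 0/9 normal; order 6: 1/7 normal; order 9: 1/1 normal; order 12: 0/3 normal; order 18: 3/3 normal; order 36: 1/1 normal.
Total normal subgroups: 9.

9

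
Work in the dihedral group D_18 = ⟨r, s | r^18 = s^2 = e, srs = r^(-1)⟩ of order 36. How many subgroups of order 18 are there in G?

3

|G| = 36 and 18 | 36, so subgroups of order 18 are possible by Lagrange.
The subgroups of order 18 are: {e, r, r^2, r^3, r^4, r^5, r^6, r^7, r^8, r^9, r^10, r^11, r^12, r^13, r^14, r^15, r^16, r^17}; {e, r^2, r^4, r^6, r^8, r^10, r^12, r^14, r^16, s, r^2s, r^4s, r^6s, r^8s, r^10s, r^12s, r^14s, r^16s}; {e, r^2, r^4, r^6, r^8, r^10, r^12, r^14, r^16, rs, r^3s, r^5s, r^7s, r^9s, r^11s, r^13s, r^15s, r^17s}.
So G has 3 subgroups of order 18.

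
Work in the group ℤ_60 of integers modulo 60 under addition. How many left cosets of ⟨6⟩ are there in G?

6

|⟨6⟩| = 10 and |G| = 60.
By Lagrange, [G : H] = |G|/|H| = 60/10 = 6.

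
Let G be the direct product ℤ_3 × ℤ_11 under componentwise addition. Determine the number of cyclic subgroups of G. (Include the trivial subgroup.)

4

Each element a generates a cyclic subgroup ⟨a⟩; distinct elements may generate the same one (a cyclic group of order d has φ(d) generators).
Cyclic subgroups by order — order 1: 1; order 3: 1; order 11: 1; order 33: 1.
Total: 4.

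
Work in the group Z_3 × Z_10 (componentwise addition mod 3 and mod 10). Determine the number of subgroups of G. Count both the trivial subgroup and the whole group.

|G| = 30, so by Lagrange every subgroup order divides 30. Divisors: 1, 2, 3, 5, 6, 10, 15, 30.
Subgroups by order — order 1: 1; order 2: 1; order 3: 1; order 5: 1; order 6: 1; order 10: 1; order 15: 1; order 30: 1.
Total: 1 + 1 + 1 + 1 + 1 + 1 + 1 + 1 = 8.

8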